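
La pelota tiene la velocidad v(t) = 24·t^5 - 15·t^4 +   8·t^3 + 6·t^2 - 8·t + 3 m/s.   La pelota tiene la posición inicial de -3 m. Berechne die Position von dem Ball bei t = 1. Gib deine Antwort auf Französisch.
Nous devons intégrer notre équation de la vitesse v(t) = 24·t^5 - 15·t^4 + 8·t^3 + 6·t^2 - 8·t + 3 1 fois. La primitive de la vitesse, avec x(0) = -3, donne la position: x(t) = 4·t^6 - 3·t^5 + 2·t^4 + 2·t^3 - 4·t^2 + 3·t - 3. Nous avons la position x(t) = 4·t^6 - 3·t^5 + 2·t^4 + 2·t^3 - 4·t^2 + 3·t - 3. En substituant t = 1: x(1) = 1.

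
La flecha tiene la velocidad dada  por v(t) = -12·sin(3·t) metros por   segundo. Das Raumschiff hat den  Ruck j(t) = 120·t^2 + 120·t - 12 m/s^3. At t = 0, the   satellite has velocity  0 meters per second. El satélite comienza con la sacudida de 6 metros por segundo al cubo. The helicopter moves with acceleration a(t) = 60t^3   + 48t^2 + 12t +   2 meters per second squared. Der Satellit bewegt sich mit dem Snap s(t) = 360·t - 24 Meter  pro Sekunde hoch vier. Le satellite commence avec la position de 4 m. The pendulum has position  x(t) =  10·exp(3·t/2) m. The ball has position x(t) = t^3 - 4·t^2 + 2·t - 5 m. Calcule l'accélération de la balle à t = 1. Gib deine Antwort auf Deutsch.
Um dies zu lösen, müssen wir 2 Ableitungen unserer Gleichung für die Position x(t) = t^3 - 4·t^2 + 2·t - 5 nehmen. Die Ableitung von der Position ergibt die Geschwindigkeit: v(t) = 3·t^2 - 8·t + 2. Mit d/dt von v(t) finden wir a(t) = 6·t - 8. Mit a(t) = 6·t - 8 und Einsetzen von t = 1, finden wir a = -2.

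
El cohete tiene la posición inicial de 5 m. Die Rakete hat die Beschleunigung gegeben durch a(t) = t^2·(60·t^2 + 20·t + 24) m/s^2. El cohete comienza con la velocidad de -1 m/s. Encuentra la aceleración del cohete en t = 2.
Tenemos la aceleración a(t) = t^2·(60·t^2 + 20·t + 24). Sustituyendo t = 2: a(2) = 1216.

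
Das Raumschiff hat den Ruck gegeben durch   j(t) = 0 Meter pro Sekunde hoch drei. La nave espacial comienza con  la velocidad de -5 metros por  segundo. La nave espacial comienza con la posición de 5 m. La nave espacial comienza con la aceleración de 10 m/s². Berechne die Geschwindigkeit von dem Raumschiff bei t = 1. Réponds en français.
En partant du jerk j(t) = 0, nous prenons 2 intégrales. En intégrant le jerk et en utilisant la condition initiale a(0) = 10, nous obtenons a(t) = 10. L'intégrale de l'accélération est la vitesse. En utilisant v(0) = -5, nous obtenons v(t) = 10·t - 5. Nous avons la vitesse v(t) = 10·t - 5. En substituant t = 1: v(1) = 5.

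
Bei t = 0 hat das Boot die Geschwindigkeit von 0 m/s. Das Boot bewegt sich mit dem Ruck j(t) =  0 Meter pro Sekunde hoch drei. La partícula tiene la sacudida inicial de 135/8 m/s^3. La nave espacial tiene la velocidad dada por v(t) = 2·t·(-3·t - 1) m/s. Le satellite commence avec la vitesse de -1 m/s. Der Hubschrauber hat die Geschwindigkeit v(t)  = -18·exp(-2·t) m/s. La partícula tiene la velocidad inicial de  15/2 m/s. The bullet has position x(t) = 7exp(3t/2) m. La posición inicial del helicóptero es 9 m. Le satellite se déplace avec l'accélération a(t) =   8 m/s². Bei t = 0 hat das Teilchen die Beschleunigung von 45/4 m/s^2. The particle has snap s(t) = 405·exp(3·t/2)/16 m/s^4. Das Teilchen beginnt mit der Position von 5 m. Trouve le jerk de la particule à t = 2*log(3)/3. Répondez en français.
Nous devons intégrer notre équation du snap s(t) = 405·exp(3·t/2)/16 1 fois. En intégrant le snap et en utilisant la condition initiale j(0) = 135/8, nous obtenons j(t) = 135·exp(3·t/2)/8. Nous avons le jerk j(t) = 135·exp(3·t/2)/8. En substituant t = 2*log(3)/3: j(2*log(3)/3) = 405/8.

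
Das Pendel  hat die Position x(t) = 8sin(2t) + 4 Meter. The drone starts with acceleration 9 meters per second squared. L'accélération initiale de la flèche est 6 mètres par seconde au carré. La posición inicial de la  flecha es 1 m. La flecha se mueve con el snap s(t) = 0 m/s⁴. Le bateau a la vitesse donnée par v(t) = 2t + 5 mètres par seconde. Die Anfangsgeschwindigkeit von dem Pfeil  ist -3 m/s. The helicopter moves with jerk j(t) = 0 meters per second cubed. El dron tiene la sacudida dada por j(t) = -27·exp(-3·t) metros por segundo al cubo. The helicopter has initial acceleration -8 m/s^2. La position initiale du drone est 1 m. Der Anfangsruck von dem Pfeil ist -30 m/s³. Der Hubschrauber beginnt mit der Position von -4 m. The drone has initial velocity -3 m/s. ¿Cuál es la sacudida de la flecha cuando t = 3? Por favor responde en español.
Necesitamos integrar nuestra ecuación del snap s(t) = 0 1 vez. Integrando el snap y usando la condición inicial j(0) = -30, obtenemos j(t) = -30. Usando j(t) = -30 y sustituyendo t = 3, encontramos j = -30.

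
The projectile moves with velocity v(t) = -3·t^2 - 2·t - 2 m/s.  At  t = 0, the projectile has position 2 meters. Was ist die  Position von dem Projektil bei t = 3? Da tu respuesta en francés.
Nous devons intégrer notre équation de la vitesse v(t) = -3·t^2 - 2·t - 2 1 fois. L'intégrale de la vitesse est la position. En utilisant x(0) = 2, nous obtenons x(t) = -t^3 - t^2 - 2·t + 2. De l'équation de la position x(t) = -t^3 - t^2 - 2·t + 2, nous substituons t = 3 pour obtenir x = -40.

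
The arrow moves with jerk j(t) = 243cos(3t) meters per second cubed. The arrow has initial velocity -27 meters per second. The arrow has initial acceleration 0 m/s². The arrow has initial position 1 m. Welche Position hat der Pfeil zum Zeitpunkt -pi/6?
Ausgehend von dem Ruck j(t) = 243·cos(3·t), nehmen wir 3 Stammfunktionen. Mit ∫j(t)dt und Anwendung von a(0) = 0, finden wir a(t) = 81·sin(3·t). Die Stammfunktion von der Beschleunigung, mit v(0) = -27, ergibt die Geschwindigkeit: v(t) = -27·cos(3·t). Durch Integration von der Geschwindigkeit und Verwendung der Anfangsbedingung x(0) = 1, erhalten wir x(t) = 1 - 9·sin(3·t). Aus der Gleichung für die Position x(t) = 1 - 9·sin(3·t), setzen wir t = -pi/6 ein und erhalten x = 10.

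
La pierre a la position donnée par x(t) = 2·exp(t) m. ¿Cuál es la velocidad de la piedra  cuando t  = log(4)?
Debemos derivar nuestra ecuación de la posición x(t) = 2·exp(t) 1 vez. Derivando la posición, obtenemos la velocidad: v(t) = 2·exp(t). Tenemos la velocidad v(t) = 2·exp(t). Sustituyendo t = log(4): v(log(4)) = 8.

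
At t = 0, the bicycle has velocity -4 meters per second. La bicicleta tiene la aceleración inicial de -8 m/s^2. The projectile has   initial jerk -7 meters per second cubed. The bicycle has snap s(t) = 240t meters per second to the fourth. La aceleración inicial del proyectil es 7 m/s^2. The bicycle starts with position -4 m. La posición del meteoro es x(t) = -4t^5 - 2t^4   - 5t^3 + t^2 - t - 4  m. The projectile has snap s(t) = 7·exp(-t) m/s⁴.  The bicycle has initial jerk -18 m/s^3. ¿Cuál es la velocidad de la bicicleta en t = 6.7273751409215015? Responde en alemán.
Ausgehend von dem Snap s(t) = 240·t, nehmen wir 3 Integrale. Durch Integration von dem Snap und Verwendung der Anfangsbedingung j(0) = -18, erhalten wir j(t) = 120·t^2 - 18. Durch Integration von dem Ruck und Verwendung der Anfangsbedingung a(0) = -8, erhalten wir a(t) = 40·t^3 - 18·t - 8. Die Stammfunktion von der Beschleunigung ist die Geschwindigkeit. Mit v(0) = -4 erhalten wir v(t) = 10·t^4 - 9·t^2 - 8·t - 4. Wir haben die Geschwindigkeit v(t) = 10·t^4 - 9·t^2 - 8·t - 4. Durch Einsetzen von t = 6.7273751409215015: v(6.7273751409215015) = 20017.3449257468.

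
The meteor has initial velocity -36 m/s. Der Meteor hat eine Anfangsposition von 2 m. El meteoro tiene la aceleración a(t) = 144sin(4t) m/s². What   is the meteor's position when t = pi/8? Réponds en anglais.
To solve this, we need to take 2 antiderivatives of our acceleration equation a(t) = 144·sin(4·t). The integral of acceleration is velocity. Using v(0) = -36, we get v(t) = -36·cos(4·t). Integrating velocity and using the initial condition x(0) = 2, we get x(t) = 2 - 9·sin(4·t). From the given position equation x(t) = 2 - 9·sin(4·t), we substitute t = pi/8 to get x = -7.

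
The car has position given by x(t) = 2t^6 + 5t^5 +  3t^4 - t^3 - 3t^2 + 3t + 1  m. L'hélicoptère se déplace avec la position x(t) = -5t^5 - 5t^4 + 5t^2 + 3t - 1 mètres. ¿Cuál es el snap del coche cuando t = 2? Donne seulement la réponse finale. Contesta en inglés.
The snap at t = 2 is s = 4152.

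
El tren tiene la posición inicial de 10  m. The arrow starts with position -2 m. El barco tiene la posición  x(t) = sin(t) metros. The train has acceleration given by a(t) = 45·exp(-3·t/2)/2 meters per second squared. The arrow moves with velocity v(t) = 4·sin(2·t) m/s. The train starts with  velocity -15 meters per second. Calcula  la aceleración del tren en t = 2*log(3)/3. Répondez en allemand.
Wir haben die Beschleunigung a(t) = 45·exp(-3·t/2)/2. Durch Einsetzen von t = 2*log(3)/3: a(2*log(3)/3) = 15/2.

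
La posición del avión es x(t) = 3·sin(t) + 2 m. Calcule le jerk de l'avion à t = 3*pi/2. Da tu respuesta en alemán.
Wir müssen unsere Gleichung für die Position x(t) = 3·sin(t) + 2 3-mal ableiten. Die Ableitung von der Position ergibt die Geschwindigkeit: v(t) = 3·cos(t). Mit d/dt von v(t) finden wir a(t) = -3·sin(t). Mit d/dt von a(t) finden wir j(t) = -3·cos(t). Wir haben den Ruck j(t) = -3·cos(t). Durch Einsetzen von t = 3*pi/2: j(3*pi/2) = 0.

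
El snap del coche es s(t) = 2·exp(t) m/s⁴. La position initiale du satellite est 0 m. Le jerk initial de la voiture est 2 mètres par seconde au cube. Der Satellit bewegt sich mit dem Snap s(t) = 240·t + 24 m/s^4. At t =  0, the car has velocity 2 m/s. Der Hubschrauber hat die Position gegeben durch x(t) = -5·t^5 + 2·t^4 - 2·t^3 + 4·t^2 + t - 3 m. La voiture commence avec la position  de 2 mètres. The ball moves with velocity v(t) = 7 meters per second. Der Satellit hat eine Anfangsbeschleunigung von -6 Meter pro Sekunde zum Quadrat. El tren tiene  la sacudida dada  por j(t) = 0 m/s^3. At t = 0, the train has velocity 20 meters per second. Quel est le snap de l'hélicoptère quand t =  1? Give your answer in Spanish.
Debemos derivar nuestra ecuación de la posición x(t) = -5·t^5 + 2·t^4 - 2·t^3 + 4·t^2 + t - 3 4 veces. Tomando d/dt de x(t), encontramos v(t) = -25·t^4 + 8·t^3 - 6·t^2 + 8·t + 1. La derivada de la velocidad da la aceleración: a(t) = -100·t^3 + 24·t^2 - 12·t + 8. La derivada de la aceleración da la sacudida: j(t) = -300·t^2 + 48·t - 12. La derivada de la sacudida da el snap: s(t) = 48 - 600·t. De la ecuación del snap s(t) = 48 - 600·t, sustituimos t = 1 para obtener s = -552.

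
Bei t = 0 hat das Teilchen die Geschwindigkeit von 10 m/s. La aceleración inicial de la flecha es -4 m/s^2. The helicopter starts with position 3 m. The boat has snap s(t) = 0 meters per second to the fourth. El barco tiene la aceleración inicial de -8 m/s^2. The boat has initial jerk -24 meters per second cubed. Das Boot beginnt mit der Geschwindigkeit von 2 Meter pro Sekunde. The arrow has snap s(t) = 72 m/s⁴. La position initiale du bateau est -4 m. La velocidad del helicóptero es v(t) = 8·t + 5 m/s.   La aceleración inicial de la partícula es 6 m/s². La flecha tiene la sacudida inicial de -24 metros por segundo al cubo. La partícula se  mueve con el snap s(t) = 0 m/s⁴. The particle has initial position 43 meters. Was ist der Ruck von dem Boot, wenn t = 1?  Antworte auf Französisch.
Nous devons intégrer notre équation du snap s(t) = 0 1 fois. L'intégrale du snap, avec j(0) = -24, donne le jerk: j(t) = -24. Nous avons le jerk j(t) = -24. En substituant t = 1: j(1) = -24.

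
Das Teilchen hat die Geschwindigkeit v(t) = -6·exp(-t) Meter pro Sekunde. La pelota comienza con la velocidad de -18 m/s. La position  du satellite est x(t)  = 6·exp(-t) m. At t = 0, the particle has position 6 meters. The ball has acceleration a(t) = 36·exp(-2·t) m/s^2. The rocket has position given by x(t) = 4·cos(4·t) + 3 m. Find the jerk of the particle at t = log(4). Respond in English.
To solve this, we need to take 2 derivatives of our velocity equation v(t) = -6·exp(-t). The derivative of velocity gives acceleration: a(t) = 6·exp(-t). Taking d/dt of a(t), we find j(t) = -6·exp(-t). From the given jerk equation j(t) = -6·exp(-t), we substitute t = log(4) to get j = -3/2.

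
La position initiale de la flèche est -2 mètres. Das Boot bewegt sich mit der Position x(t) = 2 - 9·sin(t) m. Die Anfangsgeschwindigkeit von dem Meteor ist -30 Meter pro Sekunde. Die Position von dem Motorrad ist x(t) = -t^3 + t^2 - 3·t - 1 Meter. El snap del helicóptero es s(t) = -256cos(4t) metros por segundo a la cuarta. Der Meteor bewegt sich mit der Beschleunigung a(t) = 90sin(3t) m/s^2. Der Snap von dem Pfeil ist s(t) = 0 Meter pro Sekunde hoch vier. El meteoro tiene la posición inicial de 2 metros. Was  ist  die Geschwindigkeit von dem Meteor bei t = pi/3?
Um dies zu lösen, müssen wir 1 Stammfunktion unserer Gleichung für die Beschleunigung a(t) = 90·sin(3·t) finden. Die Stammfunktion von der Beschleunigung, mit v(0) = -30, ergibt die Geschwindigkeit: v(t) = -30·cos(3·t). Mit v(t) = -30·cos(3·t) und Einsetzen von t = pi/3, finden wir v = 30.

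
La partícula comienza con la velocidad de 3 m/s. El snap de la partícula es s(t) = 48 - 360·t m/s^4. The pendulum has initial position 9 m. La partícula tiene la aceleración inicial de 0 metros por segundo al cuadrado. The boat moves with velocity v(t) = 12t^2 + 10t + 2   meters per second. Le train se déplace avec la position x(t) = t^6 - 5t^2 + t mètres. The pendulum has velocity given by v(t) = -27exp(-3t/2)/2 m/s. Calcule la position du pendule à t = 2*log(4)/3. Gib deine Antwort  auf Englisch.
Starting from velocity v(t) = -27·exp(-3·t/2)/2, we take 1 antiderivative. The integral of velocity, with x(0) = 9, gives position: x(t) = 9·exp(-3·t/2). From the given position equation x(t) = 9·exp(-3·t/2), we substitute t = 2*log(4)/3 to get x = 9/4.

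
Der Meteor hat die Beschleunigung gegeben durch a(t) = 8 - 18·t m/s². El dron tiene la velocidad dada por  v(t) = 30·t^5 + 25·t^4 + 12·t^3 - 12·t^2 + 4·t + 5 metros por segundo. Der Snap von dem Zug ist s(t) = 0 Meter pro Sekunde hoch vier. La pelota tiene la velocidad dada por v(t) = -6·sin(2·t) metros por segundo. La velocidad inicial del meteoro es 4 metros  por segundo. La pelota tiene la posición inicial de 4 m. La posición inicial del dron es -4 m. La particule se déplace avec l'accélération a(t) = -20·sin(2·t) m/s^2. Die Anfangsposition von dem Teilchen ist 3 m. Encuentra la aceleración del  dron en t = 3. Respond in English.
We must differentiate our velocity equation v(t) = 30·t^5 + 25·t^4 + 12·t^3 - 12·t^2 + 4·t + 5 1 time. The derivative of velocity gives acceleration: a(t) = 150·t^4 + 100·t^3 + 36·t^2 - 24·t + 4. We have acceleration a(t) = 150·t^4 + 100·t^3 + 36·t^2 - 24·t + 4. Substituting t = 3: a(3) = 15106.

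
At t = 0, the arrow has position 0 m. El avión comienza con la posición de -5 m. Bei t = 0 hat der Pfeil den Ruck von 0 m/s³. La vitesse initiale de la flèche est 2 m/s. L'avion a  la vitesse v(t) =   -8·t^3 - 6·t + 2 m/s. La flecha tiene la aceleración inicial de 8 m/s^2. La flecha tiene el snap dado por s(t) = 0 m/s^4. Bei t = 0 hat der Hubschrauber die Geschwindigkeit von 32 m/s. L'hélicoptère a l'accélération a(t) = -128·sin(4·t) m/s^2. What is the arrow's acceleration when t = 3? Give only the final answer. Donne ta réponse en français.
La réponse est 8.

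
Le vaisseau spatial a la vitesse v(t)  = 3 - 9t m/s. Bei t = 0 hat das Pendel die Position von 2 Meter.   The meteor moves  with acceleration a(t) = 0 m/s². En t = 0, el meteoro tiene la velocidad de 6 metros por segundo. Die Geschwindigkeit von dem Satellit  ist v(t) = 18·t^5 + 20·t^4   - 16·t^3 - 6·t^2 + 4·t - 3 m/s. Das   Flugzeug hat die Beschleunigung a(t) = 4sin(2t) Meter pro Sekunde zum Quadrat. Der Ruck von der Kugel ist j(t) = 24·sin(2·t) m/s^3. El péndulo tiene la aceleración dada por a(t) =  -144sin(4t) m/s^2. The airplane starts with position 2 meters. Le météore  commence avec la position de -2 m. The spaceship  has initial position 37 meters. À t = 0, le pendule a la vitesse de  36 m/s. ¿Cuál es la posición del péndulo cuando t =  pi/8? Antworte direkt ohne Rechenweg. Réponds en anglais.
At t = pi/8, x = 11.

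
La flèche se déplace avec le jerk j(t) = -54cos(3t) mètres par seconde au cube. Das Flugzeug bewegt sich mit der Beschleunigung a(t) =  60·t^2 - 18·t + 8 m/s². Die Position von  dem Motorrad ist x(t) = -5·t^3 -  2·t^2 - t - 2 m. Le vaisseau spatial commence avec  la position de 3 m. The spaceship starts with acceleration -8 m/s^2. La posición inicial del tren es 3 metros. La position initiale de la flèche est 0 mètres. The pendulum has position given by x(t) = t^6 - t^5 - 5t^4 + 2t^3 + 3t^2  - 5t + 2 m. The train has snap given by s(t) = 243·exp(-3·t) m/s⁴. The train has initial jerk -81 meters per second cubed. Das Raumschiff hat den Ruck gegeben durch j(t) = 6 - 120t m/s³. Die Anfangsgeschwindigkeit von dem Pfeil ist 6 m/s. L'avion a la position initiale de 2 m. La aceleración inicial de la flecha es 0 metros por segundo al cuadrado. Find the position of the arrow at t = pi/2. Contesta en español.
Para resolver esto, necesitamos tomar 3 antiderivadas de nuestra ecuación de la sacudida j(t) = -54·cos(3·t). Integrando la sacudida y usando la condición inicial a(0) = 0, obtenemos a(t) = -18·sin(3·t). Tomando ∫a(t)dt y aplicando v(0) = 6, encontramos v(t) = 6·cos(3·t). La antiderivada de la velocidad, con x(0) = 0, da la posición: x(t) = 2·sin(3·t). Usando x(t) = 2·sin(3·t) y sustituyendo t = pi/2, encontramos x = -2.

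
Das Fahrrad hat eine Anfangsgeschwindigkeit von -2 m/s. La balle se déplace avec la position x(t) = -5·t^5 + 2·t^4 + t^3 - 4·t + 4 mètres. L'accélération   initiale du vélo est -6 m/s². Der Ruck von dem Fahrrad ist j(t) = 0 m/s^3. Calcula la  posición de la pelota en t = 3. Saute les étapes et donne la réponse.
En t = 3, x = -1034.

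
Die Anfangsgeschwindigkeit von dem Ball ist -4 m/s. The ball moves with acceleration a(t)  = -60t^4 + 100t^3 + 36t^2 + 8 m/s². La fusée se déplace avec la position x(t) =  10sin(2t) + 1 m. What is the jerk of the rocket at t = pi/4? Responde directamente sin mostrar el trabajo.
j(pi/4) = 0.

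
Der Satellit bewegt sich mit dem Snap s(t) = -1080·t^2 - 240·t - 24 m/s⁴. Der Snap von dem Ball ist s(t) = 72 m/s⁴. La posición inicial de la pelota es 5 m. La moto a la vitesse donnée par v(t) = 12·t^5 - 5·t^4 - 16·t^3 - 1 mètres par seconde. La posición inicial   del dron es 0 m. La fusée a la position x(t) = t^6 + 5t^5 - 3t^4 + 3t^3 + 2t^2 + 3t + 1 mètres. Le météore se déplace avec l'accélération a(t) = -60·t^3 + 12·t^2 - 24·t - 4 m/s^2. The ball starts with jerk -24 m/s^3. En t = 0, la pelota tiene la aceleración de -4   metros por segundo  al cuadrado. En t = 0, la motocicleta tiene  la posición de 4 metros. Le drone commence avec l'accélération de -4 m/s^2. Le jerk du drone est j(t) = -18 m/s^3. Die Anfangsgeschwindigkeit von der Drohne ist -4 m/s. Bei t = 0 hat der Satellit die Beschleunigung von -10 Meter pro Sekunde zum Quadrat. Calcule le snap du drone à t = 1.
Nous devons dériver notre équation du jerk j(t) = -18 1 fois. La dérivée du jerk donne le snap: s(t) = 0. En utilisant s(t) = 0 et en substituant t = 1, nous trouvons s = 0.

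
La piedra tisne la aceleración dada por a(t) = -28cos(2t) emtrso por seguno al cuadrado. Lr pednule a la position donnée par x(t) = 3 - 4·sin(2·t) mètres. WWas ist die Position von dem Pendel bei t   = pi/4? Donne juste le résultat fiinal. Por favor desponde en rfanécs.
La réponse est -1.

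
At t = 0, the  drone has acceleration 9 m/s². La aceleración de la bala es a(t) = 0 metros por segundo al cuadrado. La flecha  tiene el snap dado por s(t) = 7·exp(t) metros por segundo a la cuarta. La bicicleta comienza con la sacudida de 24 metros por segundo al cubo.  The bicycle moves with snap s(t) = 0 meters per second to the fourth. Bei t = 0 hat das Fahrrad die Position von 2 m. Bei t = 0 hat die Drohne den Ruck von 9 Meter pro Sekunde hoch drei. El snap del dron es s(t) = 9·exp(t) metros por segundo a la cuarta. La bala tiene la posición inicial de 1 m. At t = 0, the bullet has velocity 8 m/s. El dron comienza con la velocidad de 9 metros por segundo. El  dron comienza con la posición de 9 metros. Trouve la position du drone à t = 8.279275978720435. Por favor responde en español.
Necesitamos integrar nuestra ecuación del snap s(t) = 9·exp(t) 4 veces. La antiderivada del snap es la sacudida. Usando j(0) = 9, obtenemos j(t) = 9·exp(t). La antiderivada de la sacudida es la aceleración. Usando a(0) = 9, obtenemos a(t) = 9·exp(t). La integral de la aceleración, con v(0) = 9, da la velocidad: v(t) = 9·exp(t). La integral de la velocidad, con x(0) = 9, da la posición: x(t) = 9·exp(t). Tenemos la posición x(t) = 9·exp(t). Sustituyendo t = 8.279275978720435: x(8.279275978720435) = 35472.0576136891.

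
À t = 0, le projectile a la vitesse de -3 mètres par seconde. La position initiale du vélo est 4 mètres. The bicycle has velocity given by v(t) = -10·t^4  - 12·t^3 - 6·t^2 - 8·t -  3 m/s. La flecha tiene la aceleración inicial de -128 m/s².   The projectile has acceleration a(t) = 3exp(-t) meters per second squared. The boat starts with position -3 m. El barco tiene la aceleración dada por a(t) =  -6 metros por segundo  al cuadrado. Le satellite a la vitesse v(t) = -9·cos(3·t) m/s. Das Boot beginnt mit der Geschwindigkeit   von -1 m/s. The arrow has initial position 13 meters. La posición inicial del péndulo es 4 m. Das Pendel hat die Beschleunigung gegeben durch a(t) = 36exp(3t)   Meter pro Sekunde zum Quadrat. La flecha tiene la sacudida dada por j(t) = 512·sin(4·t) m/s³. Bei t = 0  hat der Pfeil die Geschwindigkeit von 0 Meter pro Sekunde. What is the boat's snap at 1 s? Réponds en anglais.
Starting from acceleration a(t) = -6, we take 2 derivatives. Taking d/dt of a(t), we find j(t) = 0. Taking d/dt of j(t), we find s(t) = 0. We have snap s(t) = 0. Substituting t = 1: s(1) = 0.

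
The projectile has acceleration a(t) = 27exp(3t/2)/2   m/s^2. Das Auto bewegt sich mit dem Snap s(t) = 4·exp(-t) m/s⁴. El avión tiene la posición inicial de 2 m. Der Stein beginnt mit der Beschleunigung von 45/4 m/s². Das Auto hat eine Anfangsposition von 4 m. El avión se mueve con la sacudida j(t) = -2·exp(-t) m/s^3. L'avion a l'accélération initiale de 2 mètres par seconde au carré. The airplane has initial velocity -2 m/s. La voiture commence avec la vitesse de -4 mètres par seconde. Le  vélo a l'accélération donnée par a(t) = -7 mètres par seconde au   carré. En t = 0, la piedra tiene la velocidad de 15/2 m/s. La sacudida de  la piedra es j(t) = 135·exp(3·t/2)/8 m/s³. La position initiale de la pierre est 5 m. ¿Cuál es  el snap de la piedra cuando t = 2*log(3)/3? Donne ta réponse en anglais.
We must differentiate our jerk equation j(t) = 135·exp(3·t/2)/8 1 time. The derivative of jerk gives snap: s(t) = 405·exp(3·t/2)/16. Using s(t) = 405·exp(3·t/2)/16 and substituting t = 2*log(3)/3, we find s = 1215/16.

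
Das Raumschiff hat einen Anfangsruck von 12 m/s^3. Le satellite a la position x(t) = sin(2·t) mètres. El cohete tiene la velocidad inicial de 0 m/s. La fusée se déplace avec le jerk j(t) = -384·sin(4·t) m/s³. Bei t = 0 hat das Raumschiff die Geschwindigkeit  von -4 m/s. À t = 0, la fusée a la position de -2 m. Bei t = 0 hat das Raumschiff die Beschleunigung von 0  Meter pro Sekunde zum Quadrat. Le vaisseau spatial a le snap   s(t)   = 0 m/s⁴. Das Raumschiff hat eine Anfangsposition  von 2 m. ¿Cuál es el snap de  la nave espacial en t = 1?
De la ecuación del snap s(t) = 0, sustituimos t = 1 para obtener s = 0.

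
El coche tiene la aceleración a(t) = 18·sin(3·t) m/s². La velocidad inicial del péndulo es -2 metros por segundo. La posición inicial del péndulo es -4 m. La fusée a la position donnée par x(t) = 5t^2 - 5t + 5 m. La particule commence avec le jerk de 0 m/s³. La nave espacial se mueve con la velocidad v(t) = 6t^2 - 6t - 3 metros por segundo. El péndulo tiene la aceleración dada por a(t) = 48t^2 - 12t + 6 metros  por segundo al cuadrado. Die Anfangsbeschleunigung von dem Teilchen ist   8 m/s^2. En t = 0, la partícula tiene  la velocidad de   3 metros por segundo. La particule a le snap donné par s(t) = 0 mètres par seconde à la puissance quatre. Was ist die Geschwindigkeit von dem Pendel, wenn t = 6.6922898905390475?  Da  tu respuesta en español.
Debemos encontrar la integral de nuestra ecuación de la aceleración a(t) = 48·t^2 - 12·t + 6 1 vez. La antiderivada de la aceleración, con v(0) = -2, da la velocidad: v(t) = 16·t^3 - 6·t^2 + 6·t - 2. De la ecuación de la velocidad v(t) = 16·t^3 - 6·t^2 + 6·t - 2, sustituimos t = 6.6922898905390475 para obtener v = 4565.04725884352.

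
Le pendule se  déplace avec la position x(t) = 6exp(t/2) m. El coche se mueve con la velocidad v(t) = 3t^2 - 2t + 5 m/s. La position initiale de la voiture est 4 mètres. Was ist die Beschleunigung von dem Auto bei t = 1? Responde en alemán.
Ausgehend von der Geschwindigkeit v(t) = 3·t^2 - 2·t + 5, nehmen wir 1 Ableitung. Durch Ableiten von der Geschwindigkeit erhalten wir die Beschleunigung: a(t) = 6·t - 2. Aus der Gleichung für die Beschleunigung a(t) = 6·t - 2, setzen wir t = 1 ein und erhalten a = 4.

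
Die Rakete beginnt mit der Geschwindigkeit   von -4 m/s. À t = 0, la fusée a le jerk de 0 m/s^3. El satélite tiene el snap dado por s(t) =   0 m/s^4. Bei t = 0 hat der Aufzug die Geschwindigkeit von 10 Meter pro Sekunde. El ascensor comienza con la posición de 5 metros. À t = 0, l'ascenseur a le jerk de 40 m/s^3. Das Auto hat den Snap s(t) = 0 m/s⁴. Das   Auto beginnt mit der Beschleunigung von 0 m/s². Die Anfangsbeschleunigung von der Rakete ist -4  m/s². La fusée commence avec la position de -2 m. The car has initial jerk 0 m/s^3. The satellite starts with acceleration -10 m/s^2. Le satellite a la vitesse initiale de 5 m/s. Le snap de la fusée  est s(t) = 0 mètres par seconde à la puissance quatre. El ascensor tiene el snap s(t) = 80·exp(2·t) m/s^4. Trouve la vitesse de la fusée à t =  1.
En partant du snap s(t) = 0, nous prenons 3 primitives. En intégrant le snap et en utilisant la condition initiale j(0) = 0, nous obtenons j(t) = 0. En prenant ∫j(t)dt et en appliquant a(0) = -4, nous trouvons a(t) = -4. En prenant ∫a(t)dt et en appliquant v(0) = -4, nous trouvons v(t) = -4·t - 4. De l'équation de la vitesse v(t) = -4·t - 4, nous substituons t = 1 pour obtenir v = -8.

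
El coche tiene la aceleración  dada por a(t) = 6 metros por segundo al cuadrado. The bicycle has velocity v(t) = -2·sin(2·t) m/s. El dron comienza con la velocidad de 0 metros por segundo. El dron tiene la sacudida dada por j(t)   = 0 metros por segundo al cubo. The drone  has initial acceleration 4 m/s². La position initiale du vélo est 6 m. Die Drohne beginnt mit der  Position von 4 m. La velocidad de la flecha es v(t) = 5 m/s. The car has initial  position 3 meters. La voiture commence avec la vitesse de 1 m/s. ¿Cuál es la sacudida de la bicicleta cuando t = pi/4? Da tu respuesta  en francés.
Nous devons dériver notre équation de la vitesse v(t) = -2·sin(2·t) 2 fois. La dérivée de la vitesse donne l'accélération: a(t) = -4·cos(2·t). En prenant d/dt de a(t), nous trouvons j(t) = 8·sin(2·t). Nous avons le jerk j(t) = 8·sin(2·t). En substituant t = pi/4: j(pi/4) = 8.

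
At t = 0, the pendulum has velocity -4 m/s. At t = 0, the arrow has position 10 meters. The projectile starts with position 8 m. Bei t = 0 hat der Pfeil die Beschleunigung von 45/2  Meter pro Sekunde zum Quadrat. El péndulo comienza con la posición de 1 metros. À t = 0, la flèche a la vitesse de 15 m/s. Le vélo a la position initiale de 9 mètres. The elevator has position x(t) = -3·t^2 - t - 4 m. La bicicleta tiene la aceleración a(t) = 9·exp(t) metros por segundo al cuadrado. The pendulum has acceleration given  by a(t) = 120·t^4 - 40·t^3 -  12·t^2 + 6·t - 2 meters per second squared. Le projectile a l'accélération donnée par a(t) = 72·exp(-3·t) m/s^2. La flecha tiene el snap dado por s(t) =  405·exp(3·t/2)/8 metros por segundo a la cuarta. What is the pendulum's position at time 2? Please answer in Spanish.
Necesitamos integrar nuestra ecuación de la aceleración a(t) = 120·t^4 - 40·t^3 - 12·t^2 + 6·t - 2 2 veces. Integrando la aceleración y usando la condición inicial v(0) = -4, obtenemos v(t) = 24·t^5 - 10·t^4 - 4·t^3 + 3·t^2 - 2·t - 4. Tomando ∫v(t)dt y aplicando x(0) = 1, encontramos x(t) = 4·t^6 - 2·t^5 - t^4 + t^3 - t^2 - 4·t + 1. Usando x(t) = 4·t^6 - 2·t^5 - t^4 + t^3 - t^2 - 4·t + 1 y sustituyendo t = 2, encontramos x = 173.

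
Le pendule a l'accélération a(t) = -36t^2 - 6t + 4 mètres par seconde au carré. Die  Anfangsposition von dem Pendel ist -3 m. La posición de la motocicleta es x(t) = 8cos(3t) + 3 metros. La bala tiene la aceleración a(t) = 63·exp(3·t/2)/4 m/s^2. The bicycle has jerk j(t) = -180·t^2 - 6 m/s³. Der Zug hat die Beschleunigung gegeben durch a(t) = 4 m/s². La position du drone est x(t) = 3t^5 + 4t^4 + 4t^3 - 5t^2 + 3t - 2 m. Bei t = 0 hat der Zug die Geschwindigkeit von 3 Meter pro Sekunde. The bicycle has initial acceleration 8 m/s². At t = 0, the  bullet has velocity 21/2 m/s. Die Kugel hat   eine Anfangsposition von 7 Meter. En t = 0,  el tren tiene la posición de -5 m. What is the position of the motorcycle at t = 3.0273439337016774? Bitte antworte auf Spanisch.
Usando x(t) = 8·cos(3·t) + 3 y sustituyendo t = 3.0273439337016774, encontramos x = -4.53468242431176.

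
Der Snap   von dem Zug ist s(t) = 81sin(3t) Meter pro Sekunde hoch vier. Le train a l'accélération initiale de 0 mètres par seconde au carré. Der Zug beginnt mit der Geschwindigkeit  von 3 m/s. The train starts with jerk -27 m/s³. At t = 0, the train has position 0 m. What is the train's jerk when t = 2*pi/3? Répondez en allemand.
Um dies zu lösen, müssen wir 1 Stammfunktion unserer Gleichung für den Snap s(t) = 81·sin(3·t) finden. Die Stammfunktion von dem Snap ist der Ruck. Mit j(0) = -27 erhalten wir j(t) = -27·cos(3·t). Wir haben den Ruck j(t) = -27·cos(3·t). Durch Einsetzen von t = 2*pi/3: j(2*pi/3) = -27.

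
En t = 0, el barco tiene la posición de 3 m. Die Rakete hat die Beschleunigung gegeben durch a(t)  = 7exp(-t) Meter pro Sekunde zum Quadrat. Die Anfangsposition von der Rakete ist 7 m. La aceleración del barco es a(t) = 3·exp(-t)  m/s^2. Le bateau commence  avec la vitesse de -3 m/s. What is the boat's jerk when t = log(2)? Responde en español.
Partiendo de la aceleración a(t) = 3·exp(-t), tomamos 1 derivada. Derivando la aceleración, obtenemos la sacudida: j(t) = -3·exp(-t). De la ecuación de la sacudida j(t) = -3·exp(-t), sustituimos t = log(2) para obtener j = -3/2.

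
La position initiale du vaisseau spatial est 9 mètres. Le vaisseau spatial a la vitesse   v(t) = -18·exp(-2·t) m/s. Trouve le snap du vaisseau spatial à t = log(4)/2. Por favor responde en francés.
Nous devons dériver notre équation de la vitesse v(t) = -18·exp(-2·t) 3 fois. En prenant d/dt de v(t), nous trouvons a(t) = 36·exp(-2·t). La dérivée de l'accélération donne le jerk: j(t) = -72·exp(-2·t). La dérivée du jerk donne le snap: s(t) = 144·exp(-2·t). Nous avons le snap s(t) = 144·exp(-2·t). En substituant t = log(4)/2: s(log(4)/2) = 36.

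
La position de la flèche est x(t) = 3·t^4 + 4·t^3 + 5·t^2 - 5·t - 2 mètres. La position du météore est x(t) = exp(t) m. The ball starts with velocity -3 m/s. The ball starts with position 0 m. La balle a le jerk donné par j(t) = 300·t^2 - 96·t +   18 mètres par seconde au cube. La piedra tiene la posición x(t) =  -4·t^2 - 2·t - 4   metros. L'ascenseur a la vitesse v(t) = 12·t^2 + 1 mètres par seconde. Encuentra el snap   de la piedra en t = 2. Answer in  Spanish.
Partiendo de la posición x(t) = -4·t^2 - 2·t - 4, tomamos 4 derivadas. Derivando la posición, obtenemos la velocidad: v(t) = -8·t - 2. La derivada de la velocidad da la aceleración: a(t) = -8. La derivada de la aceleración da la sacudida: j(t) = 0. La derivada de la sacudida da el snap: s(t) = 0. Tenemos el snap s(t) = 0. Sustituyendo t = 2: s(2) = 0.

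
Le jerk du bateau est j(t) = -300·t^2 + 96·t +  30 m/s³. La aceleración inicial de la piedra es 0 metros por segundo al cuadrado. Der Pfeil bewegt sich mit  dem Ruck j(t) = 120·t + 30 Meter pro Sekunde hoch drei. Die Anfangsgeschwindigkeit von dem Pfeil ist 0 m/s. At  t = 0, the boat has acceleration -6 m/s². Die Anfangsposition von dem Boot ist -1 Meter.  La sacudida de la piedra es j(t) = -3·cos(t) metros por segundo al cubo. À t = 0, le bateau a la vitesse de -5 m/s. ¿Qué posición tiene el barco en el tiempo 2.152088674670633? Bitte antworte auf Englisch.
We need to integrate our jerk equation j(t) = -300·t^2 + 96·t + 30 3 times. The integral of jerk, with a(0) = -6, gives acceleration: a(t) = -100·t^3 + 48·t^2 + 30·t - 6. The integral of acceleration is velocity. Using v(0) = -5, we get v(t) = -25·t^4 + 16·t^3 + 15·t^2 - 6·t - 5. Finding the integral of v(t) and using x(0) = -1: x(t) = -5·t^5 + 4·t^4 + 5·t^3 - 3·t^2 - 5·t - 1. We have position x(t) = -5·t^5 + 4·t^4 + 5·t^3 - 3·t^2 - 5·t - 1. Substituting t = 2.152088674670633: x(2.152088674670633) = -120.834029696214.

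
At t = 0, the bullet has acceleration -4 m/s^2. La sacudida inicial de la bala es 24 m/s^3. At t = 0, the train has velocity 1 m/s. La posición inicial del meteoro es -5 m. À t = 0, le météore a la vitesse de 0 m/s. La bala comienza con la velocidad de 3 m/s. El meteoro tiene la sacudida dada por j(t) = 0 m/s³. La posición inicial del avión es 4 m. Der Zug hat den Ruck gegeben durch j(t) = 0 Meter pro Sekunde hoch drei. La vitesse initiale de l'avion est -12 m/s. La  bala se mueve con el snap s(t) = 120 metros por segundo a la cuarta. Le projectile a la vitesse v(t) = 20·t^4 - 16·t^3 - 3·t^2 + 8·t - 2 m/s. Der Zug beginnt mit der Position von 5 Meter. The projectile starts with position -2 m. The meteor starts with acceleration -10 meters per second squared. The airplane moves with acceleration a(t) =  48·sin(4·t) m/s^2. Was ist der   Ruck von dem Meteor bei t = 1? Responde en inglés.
We have jerk j(t) = 0. Substituting t = 1: j(1) = 0.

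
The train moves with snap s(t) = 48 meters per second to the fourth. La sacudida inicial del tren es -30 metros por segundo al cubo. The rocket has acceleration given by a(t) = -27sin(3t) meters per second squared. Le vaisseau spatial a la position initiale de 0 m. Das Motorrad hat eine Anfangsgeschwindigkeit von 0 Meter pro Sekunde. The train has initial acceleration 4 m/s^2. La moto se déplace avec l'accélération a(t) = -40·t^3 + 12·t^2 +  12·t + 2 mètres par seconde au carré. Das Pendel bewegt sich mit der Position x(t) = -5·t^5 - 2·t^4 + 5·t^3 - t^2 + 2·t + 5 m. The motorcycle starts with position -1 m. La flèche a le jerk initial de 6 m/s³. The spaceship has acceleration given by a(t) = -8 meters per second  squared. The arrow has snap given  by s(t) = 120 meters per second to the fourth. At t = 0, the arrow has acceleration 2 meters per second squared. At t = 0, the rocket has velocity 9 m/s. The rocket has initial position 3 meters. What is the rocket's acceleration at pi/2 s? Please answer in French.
Nous avons l'accélération a(t) = -27·sin(3·t). En substituant t = pi/2: a(pi/2) = 27.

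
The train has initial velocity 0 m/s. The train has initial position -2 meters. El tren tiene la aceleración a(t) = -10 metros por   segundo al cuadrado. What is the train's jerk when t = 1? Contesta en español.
Debemos derivar nuestra ecuación de la aceleración a(t) = -10 1 vez. La derivada de la aceleración da la sacudida: j(t) = 0. Usando j(t) = 0 y sustituyendo t = 1, encontramos j = 0.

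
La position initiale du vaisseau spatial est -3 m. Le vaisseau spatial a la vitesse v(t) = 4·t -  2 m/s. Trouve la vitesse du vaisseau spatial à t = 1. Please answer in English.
Using v(t) = 4·t - 2 and substituting t = 1, we find v = 2.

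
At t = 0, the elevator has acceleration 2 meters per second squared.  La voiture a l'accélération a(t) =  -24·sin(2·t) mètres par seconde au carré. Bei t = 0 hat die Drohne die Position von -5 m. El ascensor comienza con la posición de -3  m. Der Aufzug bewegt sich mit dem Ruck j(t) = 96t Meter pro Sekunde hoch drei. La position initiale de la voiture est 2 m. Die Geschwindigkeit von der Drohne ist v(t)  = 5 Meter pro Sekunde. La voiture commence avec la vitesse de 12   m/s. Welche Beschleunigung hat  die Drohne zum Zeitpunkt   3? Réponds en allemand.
Ausgehend von der Geschwindigkeit v(t) = 5, nehmen wir 1 Ableitung. Die Ableitung von der Geschwindigkeit ergibt die Beschleunigung: a(t) = 0. Mit a(t) = 0 und Einsetzen von t = 3, finden wir a = 0.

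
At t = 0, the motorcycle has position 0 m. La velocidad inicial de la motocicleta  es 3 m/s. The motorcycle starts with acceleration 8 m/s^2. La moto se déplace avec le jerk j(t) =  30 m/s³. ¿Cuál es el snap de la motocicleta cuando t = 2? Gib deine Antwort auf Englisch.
Starting from jerk j(t) = 30, we take 1 derivative. The derivative of jerk gives snap: s(t) = 0. Using s(t) = 0 and substituting t = 2, we find s = 0.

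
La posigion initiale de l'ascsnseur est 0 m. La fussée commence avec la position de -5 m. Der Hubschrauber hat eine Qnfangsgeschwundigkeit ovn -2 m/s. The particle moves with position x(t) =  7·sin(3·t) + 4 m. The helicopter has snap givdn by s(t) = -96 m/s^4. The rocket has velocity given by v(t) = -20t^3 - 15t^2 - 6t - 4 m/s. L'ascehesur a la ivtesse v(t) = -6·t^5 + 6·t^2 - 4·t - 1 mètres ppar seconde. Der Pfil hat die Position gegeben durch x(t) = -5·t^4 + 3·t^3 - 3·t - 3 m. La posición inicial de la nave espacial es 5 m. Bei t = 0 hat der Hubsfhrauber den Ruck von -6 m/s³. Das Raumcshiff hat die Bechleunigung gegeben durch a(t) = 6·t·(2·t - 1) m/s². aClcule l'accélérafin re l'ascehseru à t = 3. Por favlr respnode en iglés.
To solve this, we need to take 1 derivative of our velocity equation v(t) = -6·t^5 + 6·t^2 - 4·t - 1. The derivative of velocity gives acceleration: a(t) = -30·t^4 + 12·t - 4. We have acceleration a(t) = -30·t^4 + 12·t - 4. Substituting t = 3: a(3) = -2398.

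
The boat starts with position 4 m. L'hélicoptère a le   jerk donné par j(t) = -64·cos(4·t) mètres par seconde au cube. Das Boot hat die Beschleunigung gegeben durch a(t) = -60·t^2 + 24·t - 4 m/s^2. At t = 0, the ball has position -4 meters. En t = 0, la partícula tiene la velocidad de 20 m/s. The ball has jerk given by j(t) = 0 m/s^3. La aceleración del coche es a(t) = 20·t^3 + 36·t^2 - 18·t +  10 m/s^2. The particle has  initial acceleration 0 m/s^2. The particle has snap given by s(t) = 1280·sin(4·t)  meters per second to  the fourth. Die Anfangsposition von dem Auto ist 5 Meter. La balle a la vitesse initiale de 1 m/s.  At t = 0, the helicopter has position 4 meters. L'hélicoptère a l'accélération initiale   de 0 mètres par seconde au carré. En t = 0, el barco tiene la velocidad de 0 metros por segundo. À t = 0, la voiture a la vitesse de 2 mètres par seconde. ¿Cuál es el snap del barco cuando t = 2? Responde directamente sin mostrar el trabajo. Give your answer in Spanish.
En t = 2, s = -120.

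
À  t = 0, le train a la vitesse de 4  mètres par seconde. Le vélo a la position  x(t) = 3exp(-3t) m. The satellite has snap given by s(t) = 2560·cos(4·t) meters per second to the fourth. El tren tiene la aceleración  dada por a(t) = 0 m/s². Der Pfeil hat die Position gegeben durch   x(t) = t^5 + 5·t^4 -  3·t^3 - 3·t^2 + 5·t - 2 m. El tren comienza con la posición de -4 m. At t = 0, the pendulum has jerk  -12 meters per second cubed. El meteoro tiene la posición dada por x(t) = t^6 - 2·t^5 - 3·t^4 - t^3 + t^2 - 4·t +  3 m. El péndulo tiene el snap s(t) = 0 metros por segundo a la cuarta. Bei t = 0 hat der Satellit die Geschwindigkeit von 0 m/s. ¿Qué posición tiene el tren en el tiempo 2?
Debemos encontrar la antiderivada de nuestra ecuación de la aceleración a(t) = 0 2 veces. Tomando ∫a(t)dt y aplicando v(0) = 4, encontramos v(t) = 4. La integral de la velocidad es la posición. Usando x(0) = -4, obtenemos x(t) = 4·t - 4. Tenemos la posición x(t) = 4·t - 4. Sustituyendo t = 2: x(2) = 4.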